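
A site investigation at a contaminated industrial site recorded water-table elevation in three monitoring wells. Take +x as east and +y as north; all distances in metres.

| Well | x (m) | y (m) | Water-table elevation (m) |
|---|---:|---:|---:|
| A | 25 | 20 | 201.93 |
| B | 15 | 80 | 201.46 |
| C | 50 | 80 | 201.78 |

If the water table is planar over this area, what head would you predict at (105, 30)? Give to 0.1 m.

Differences from A: to B (Δx, Δy, Δh) = (-10, 60, -0.47); to C = (25, 60, -0.15).
Determinant of the coordinate differences = (-10)·60 − 25·60 = -2100.
∂h/∂x = [(-0.47)·60 − (-0.15)·60] / -2100 = +0.009143
∂h/∂y = [(-10)·(-0.15) − 25·(-0.47)] / -2100 = -0.006310
h(105, 30) = 201.93 + (+0.009143)·(80) + (-0.006310)·(10) = 201.93 +0.731 -0.063 = 202.598 m.

202.6 m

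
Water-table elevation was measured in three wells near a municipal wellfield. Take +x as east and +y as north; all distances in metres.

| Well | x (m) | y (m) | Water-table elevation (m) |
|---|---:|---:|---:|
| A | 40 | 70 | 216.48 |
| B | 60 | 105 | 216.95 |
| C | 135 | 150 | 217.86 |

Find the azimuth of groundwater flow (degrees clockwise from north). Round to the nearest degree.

212°

Differences from A: to B (Δx, Δy, Δh) = (20, 35, +0.47); to C = (95, 80, +1.38).
Solve a·Δx + b·Δy = Δh: det = 20·80 − 95·35 = -1725.
∂h/∂x = [(+0.47)·80 − (+1.38)·35] / -1725 = +0.006203
∂h/∂y = [20·(+1.38) − 95·(+0.47)] / -1725 = +0.009884
Flow direction (−∇h) has components (-0.006203 E, -0.009884 N).
Azimuth = atan2(E, N) = atan2(-0.006203, -0.009884) = 212.1° ≈ 212°.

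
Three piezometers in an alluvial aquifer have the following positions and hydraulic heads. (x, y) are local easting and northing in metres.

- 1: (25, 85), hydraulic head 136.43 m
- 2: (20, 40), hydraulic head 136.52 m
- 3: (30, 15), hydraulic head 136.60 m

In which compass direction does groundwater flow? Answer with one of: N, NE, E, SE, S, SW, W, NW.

NW

With h = a·x + b·y + c and 1 as origin, the differences give:
  (-5)·a + (-45)·b = +0.09
  5·a + (-70)·b = +0.17
Eliminate b (×(-70) and ×(-45), subtract): 575·a = 1.350 → a = ∂h/∂x = +0.002348
Back-substitute: b = ∂h/∂y = -0.002261.
Flow = −∇h = (-0.002348 east, +0.002261 north), which points northwest.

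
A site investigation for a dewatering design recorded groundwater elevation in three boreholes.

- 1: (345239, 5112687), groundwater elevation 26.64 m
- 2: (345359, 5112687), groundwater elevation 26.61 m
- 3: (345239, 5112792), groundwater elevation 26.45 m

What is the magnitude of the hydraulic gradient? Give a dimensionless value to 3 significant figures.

0.00183

∂h/∂x = (26.61 − 26.64) / (345359 − 345239) = -0.0002500
∂h/∂y = (26.45 − 26.64) / (5112792 − 5112687) = -0.001810
|∇h| = √(-0.0002500² + -0.001810²) = 0.001827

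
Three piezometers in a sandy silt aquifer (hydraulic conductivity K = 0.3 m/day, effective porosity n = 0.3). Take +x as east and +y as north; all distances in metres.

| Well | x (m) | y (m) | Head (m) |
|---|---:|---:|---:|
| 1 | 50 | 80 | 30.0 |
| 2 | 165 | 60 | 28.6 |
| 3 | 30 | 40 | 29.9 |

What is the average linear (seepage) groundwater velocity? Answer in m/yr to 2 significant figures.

Three-point gradient (reference 1): Δ to 2 = (115, -20, -1.4), Δ to 3 = (-20, -40, -0.1).
∂h/∂x = -0.01080, ∂h/∂y = +0.007900 (det = -5000).
|∇h| = √(-0.01080² + 0.007900²) = 0.01338
Seepage velocity v = K·i/n = 0.3 × 0.01338 / 0.3 = 0.01338 m/day = 4.887 m/yr.

4.9 m/yr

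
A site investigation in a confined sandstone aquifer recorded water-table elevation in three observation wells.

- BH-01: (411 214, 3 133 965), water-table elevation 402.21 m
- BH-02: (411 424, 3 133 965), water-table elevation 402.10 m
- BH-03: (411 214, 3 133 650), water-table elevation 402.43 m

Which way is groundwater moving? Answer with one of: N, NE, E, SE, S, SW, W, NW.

NE

∂h/∂x = (402.10 − 402.21) / (411424 − 411214) = -0.0005238
∂h/∂y = (402.43 − 402.21) / (3133650 − 3133965) = -0.0006984
Flow = −∇h = (+0.0005238 east, +0.0006984 north), which points northeast.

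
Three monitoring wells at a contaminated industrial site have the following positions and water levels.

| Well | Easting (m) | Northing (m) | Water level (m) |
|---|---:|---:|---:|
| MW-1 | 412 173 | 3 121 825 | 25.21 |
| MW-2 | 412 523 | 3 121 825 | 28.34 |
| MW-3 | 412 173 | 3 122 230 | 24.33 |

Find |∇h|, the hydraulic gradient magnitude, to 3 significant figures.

∂h/∂x = (28.34 − 25.21) / (412523 − 412173) = +0.008943
∂h/∂y = (24.33 − 25.21) / (3122230 − 3121825) = -0.002173
|∇h| = √(0.008943² + -0.002173²) = 0.009203

0.00920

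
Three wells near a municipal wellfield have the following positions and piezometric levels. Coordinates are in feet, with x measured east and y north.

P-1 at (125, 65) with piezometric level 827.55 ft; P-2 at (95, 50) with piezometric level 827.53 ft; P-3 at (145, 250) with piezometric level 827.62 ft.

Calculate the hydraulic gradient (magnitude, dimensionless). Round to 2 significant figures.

0.00060

Taking P-1 as reference: P-2−P-1 = (-30, -15, -0.02); P-3−P-1 = (20, 185, +0.07).
Solve a·Δx + b·Δy = Δh: det = (-30)·185 − 20·(-15) = -5250.
∂h/∂x = [(-0.02)·185 − (+0.07)·(-15)] / -5250 = +0.0005048
∂h/∂y = [(-30)·(+0.07) − 20·(-0.02)] / -5250 = +0.0003238
|∇h| = √(0.0005048² + 0.0003238²) = 0.0005997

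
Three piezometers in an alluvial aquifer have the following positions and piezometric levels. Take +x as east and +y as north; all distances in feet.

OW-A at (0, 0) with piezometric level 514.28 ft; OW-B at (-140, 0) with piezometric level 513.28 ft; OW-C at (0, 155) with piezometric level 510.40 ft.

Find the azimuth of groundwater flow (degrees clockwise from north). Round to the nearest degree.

344°

∂h/∂x = (513.28 − 514.28) / (-140 − 0) = +0.007143
∂h/∂y = (510.40 − 514.28) / (155 − 0) = -0.02503
Flow direction (−∇h) has components (-0.007143 E, +0.02503 N).
Azimuth = atan2(E, N) = atan2(-0.007143, +0.02503) = 344.1° ≈ 344°.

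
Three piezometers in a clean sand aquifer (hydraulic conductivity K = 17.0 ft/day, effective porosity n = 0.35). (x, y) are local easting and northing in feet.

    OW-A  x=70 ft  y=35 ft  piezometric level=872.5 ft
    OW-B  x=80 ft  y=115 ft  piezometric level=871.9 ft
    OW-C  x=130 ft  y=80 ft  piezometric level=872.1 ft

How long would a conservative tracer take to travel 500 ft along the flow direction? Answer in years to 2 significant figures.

3.8 years

With h = a·x + b·y + c and OW-A as origin, the differences give:
  10·a + 80·b = -0.6
  60·a + 45·b = -0.4
Eliminate b (×45 and ×80, subtract): -4350·a = 5.00 → a = ∂h/∂x = -0.001149
Back-substitute: b = ∂h/∂y = -0.007356.
|∇h| = √(-0.001149² + -0.007356²) = 0.007445
Seepage velocity v = K·i/n = 17.0 × 0.007445 / 0.35 = 0.3616 ft/day.
t = 500 / 0.3616 = 1383 days = 3.79 years.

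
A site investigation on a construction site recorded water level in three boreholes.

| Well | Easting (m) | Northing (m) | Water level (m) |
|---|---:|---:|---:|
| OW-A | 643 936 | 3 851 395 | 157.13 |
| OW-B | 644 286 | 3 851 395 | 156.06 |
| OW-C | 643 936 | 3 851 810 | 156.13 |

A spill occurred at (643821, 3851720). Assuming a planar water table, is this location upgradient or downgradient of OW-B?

∂h/∂x = (156.06 − 157.13) / (644286 − 643936) = -0.003057
∂h/∂y = (156.13 − 157.13) / (3851810 − 3851395) = -0.002410
Head at (643821, 3851720) = 157.13 + (-0.003057)·(-115) + (-0.002410)·(325) = 156.70 m.
That is higher than the 156.06 m at OW-B, so the point is upgradient.

upgradient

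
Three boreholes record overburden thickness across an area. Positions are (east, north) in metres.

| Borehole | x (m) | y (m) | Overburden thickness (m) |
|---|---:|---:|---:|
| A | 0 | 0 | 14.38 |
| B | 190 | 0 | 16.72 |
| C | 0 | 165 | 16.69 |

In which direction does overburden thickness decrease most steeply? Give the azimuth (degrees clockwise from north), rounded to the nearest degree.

∂d/∂x = (16.72 − 14.38) / (190 − 0) = +0.01232
∂d/∂y = (16.69 − 14.38) / (165 − 0) = +0.01400
Steepest decrease is along −∇f: components (-0.01232 E, -0.01400 N).
Azimuth = atan2(-0.01232, -0.01400) = 221.3° ≈ 221°.

221°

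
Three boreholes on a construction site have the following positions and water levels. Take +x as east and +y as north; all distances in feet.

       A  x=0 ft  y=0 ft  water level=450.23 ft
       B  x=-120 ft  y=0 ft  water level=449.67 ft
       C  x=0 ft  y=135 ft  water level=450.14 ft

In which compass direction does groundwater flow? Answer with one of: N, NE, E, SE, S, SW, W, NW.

W

∂h/∂x = (449.67 − 450.23) / (-120 − 0) = +0.004667
∂h/∂y = (450.14 − 450.23) / (135 − 0) = -0.0006667
Flow = −∇h = (-0.004667 east, +0.0006667 north), which points west.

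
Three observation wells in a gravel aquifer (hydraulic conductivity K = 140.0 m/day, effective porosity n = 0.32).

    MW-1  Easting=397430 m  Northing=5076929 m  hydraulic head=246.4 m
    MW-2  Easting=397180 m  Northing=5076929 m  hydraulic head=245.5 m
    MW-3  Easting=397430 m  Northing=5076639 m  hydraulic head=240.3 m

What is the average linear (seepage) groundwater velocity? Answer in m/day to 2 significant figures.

9.3 m/day

∂h/∂x = (245.5 − 246.4) / (397180 − 397430) = +0.003600
∂h/∂y = (240.3 − 246.4) / (5076639 − 5076929) = +0.02103
|∇h| = √(0.003600² + 0.02103²) = 0.02134
Seepage velocity v = K·i/n = 140.0 × 0.02134 / 0.32 = 9.336 m/day.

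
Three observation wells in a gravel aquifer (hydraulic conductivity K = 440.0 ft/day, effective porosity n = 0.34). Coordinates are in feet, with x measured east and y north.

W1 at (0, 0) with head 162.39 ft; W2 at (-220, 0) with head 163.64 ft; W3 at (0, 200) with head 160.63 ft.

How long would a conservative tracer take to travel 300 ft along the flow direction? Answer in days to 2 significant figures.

22 days

∂h/∂x = (163.64 − 162.39) / (-220 − 0) = -0.005682
∂h/∂y = (160.63 − 162.39) / (200 − 0) = -0.008800
|∇h| = √(-0.005682² + -0.008800²) = 0.01047
Seepage velocity v = K·i/n = 440.0 × 0.01047 / 0.34 = 13.55 ft/day.
t = 300 / 13.55 = 22.14 days.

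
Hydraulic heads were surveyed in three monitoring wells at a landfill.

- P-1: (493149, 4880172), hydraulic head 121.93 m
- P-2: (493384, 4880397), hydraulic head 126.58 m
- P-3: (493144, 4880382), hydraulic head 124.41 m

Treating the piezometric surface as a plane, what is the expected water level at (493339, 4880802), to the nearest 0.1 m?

With h = a·x + b·y + c and P-1 as origin, the differences give:
  235·a + 225·b = +4.65
  (-5)·a + 210·b = +2.48
Eliminate b (×210 and ×225, subtract): 50475·a = 418.500 → a = ∂h/∂x = +0.008291
Back-substitute: b = ∂h/∂y = +0.01201.
h(493339, 4880802) = 121.93 + (+0.008291)·(190) + (+0.01201)·(630) = 121.93 +1.575 +7.564 = 131.070 m.

131.1 m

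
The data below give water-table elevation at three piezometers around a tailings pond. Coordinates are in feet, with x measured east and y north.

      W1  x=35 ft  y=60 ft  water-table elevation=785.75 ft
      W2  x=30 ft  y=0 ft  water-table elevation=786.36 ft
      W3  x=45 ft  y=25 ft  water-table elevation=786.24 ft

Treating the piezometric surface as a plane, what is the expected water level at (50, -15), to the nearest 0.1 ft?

Taking W1 as reference: W2−W1 = (-5, -60, +0.61); W3−W1 = (10, -35, +0.49).
Solve a·Δx + b·Δy = Δh: det = (-5)·(-35) − 10·(-60) = 775.
∂h/∂x = [(+0.61)·(-35) − (+0.49)·(-60)] / 775 = +0.01039
∂h/∂y = [(-5)·(+0.49) − 10·(+0.61)] / 775 = -0.01103
h(50, -15) = 785.75 + (+0.01039)·(15) + (-0.01103)·(-75) = 785.75 +0.156 +0.827 = 786.733 ft.

786.7 ft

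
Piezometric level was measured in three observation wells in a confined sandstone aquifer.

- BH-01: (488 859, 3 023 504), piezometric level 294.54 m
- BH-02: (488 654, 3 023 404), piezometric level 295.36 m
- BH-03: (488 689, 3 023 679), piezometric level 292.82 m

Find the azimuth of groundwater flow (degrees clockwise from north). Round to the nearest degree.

357°

Taking BH-01 as reference: BH-02−BH-01 = (-205, -100, +0.82); BH-03−BH-01 = (-170, 175, -1.72).
Determinant of the coordinate differences = (-205)·175 − (-170)·(-100) = -52875.
∂h/∂x = [(+0.82)·175 − (-1.72)·(-100)] / -52875 = +0.0005390
∂h/∂y = [(-205)·(-1.72) − (-170)·(+0.82)] / -52875 = -0.009305
Flow direction (−∇h) has components (-0.0005390 E, +0.009305 N).
Azimuth = atan2(E, N) = atan2(-0.0005390, +0.009305) = 356.7° ≈ 357°.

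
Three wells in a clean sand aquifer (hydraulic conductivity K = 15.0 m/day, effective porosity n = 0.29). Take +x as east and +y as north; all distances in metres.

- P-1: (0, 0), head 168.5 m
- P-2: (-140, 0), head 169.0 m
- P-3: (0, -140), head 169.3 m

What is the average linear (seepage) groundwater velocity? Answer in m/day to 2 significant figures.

0.35 m/day

∂h/∂x = (169.0 − 168.5) / (-140 − 0) = -0.003571
∂h/∂y = (169.3 − 168.5) / (-140 − 0) = -0.005714
|∇h| = √(-0.003571² + -0.005714²) = 0.006738
Seepage velocity v = K·i/n = 15.0 × 0.006738 / 0.29 = 0.3485 m/day.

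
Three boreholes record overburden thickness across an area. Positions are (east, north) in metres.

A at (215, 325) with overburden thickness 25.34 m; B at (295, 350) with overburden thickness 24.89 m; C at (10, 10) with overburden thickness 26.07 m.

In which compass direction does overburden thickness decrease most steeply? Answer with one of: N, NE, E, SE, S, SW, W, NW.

Three-point gradient (reference A): Δ to B = (80, 25, -0.45), Δ to C = (-205, -315, +0.73).
∂d/∂x = -0.006152, ∂d/∂y = +0.001686 (det = -20075).
Steepest decrease is along −∇f = (+0.006152 E, -0.001686 N) → east.

E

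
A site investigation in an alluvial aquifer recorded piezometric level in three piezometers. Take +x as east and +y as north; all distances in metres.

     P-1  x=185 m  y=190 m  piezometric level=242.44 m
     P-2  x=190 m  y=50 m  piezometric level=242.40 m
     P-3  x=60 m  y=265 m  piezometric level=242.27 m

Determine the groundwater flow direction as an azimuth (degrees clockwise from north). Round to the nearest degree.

Taking P-1 as reference: P-2−P-1 = (5, -140, -0.04); P-3−P-1 = (-125, 75, -0.17).
Determinant of the coordinate differences = 5·75 − (-125)·(-140) = -17125.
∂h/∂x = [(-0.04)·75 − (-0.17)·(-140)] / -17125 = +0.001565
∂h/∂y = [5·(-0.17) − (-125)·(-0.04)] / -17125 = +0.0003416
Flow direction (−∇h) has components (-0.001565 E, -0.0003416 N).
Azimuth = atan2(E, N) = atan2(-0.001565, -0.0003416) = 257.7° ≈ 258°.

258°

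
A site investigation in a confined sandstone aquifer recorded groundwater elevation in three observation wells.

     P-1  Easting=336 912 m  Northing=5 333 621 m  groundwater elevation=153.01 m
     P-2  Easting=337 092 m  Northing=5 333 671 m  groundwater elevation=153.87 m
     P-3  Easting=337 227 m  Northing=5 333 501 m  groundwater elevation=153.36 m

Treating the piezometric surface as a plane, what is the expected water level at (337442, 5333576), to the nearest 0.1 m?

154.5 m

Three-point gradient (reference P-1): Δ to P-2 = (180, 50, +0.86), Δ to P-3 = (315, -120, +0.35).
∂h/∂x = +0.003232, ∂h/∂y = +0.005566 (det = -37350).
h(337442, 5333576) = 153.01 + (+0.003232)·(530) + (+0.005566)·(-45) = 153.01 +1.713 -0.250 = 154.472 m.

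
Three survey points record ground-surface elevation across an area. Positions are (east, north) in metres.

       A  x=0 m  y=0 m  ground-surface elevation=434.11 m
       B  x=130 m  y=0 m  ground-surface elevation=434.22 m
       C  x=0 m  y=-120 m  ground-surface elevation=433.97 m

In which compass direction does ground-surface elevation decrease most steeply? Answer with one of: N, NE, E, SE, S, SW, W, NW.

SW

∂z/∂x = (434.22 − 434.11) / (130 − 0) = +0.0008462
∂z/∂y = (433.97 − 434.11) / (-120 − 0) = +0.001167
Steepest decrease is along −∇f = (-0.0008462 E, -0.001167 N) → southwest.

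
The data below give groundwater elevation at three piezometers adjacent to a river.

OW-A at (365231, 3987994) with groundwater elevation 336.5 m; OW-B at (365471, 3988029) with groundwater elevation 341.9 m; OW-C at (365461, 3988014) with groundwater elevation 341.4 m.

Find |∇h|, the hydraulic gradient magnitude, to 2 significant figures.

0.028

Three-point gradient (reference OW-A): Δ to OW-B = (240, 35, +5.4), Δ to OW-C = (230, 20, +4.9).
∂h/∂x = +0.01954, ∂h/∂y = +0.02031 (det = -3250).
|∇h| = √(0.01954² + 0.02031²) = 0.02818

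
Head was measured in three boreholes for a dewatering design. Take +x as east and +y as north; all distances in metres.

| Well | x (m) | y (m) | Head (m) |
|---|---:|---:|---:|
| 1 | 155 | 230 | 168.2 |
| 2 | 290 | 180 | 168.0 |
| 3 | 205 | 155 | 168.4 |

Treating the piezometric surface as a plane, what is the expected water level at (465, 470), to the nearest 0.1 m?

166.0 m

Three-point gradient (reference 1): Δ to 2 = (135, -50, -0.2), Δ to 3 = (50, -75, +0.2).
∂h/∂x = -0.003279, ∂h/∂y = -0.004852 (det = -7625).
h(465, 470) = 168.2 + (-0.003279)·(310) + (-0.004852)·(240) = 168.2 -1.016 -1.165 = 166.019 m.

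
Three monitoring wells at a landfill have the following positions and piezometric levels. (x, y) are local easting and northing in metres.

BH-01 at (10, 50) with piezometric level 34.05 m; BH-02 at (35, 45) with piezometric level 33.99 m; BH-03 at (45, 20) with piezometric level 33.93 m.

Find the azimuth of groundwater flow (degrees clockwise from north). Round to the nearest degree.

127°

Differences from BH-01: to BH-02 (Δx, Δy, Δh) = (25, -5, -0.06); to BH-03 = (35, -30, -0.12).
Solve a·Δx + b·Δy = Δh: det = 25·(-30) − 35·(-5) = -575.
∂h/∂x = [(-0.06)·(-30) − (-0.12)·(-5)] / -575 = -0.002087
∂h/∂y = [25·(-0.12) − 35·(-0.06)] / -575 = +0.001565
Flow direction (−∇h) has components (+0.002087 E, -0.001565 N).
Azimuth = atan2(E, N) = atan2(+0.002087, -0.001565) = 126.9° ≈ 127°.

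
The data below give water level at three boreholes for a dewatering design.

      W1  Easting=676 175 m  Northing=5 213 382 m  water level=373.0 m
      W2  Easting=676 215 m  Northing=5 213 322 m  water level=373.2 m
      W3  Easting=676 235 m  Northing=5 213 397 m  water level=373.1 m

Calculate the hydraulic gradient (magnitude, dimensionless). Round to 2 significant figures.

Taking W1 as reference: W2−W1 = (40, -60, +0.2); W3−W1 = (60, 15, +0.1).
Solve a·Δx + b·Δy = Δh: det = 40·15 − 60·(-60) = 4200.
∂h/∂x = [(+0.2)·15 − (+0.1)·(-60)] / 4200 = +0.002143
∂h/∂y = [40·(+0.1) − 60·(+0.2)] / 4200 = -0.001905
|∇h| = √(0.002143² + -0.001905²) = 0.002867

0.0029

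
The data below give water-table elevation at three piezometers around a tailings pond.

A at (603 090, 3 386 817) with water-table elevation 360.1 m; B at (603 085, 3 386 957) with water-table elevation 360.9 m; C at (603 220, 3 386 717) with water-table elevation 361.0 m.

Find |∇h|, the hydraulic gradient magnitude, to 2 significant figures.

0.013

With h = a·x + b·y + c and A as origin, the differences give:
  (-5)·a + 140·b = +0.8
  130·a + (-100)·b = +0.9
Eliminate b (×(-100) and ×140, subtract): -17700·a = -206.00 → a = ∂h/∂x = +0.01164
Back-substitute: b = ∂h/∂y = +0.006130.
|∇h| = √(0.01164² + 0.006130²) = 0.01316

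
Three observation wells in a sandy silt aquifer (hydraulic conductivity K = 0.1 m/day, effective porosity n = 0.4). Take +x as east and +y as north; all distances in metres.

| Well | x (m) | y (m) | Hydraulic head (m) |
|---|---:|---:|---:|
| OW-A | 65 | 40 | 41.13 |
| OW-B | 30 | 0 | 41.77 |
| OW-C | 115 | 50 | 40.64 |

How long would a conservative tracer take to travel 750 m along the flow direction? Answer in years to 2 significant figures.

680 years

Differences from OW-A: to OW-B (Δx, Δy, Δh) = (-35, -40, +0.64); to OW-C = (50, 10, -0.49).
Determinant of the coordinate differences = (-35)·10 − 50·(-40) = 1650.
∂h/∂x = [(+0.64)·10 − (-0.49)·(-40)] / 1650 = -0.008000
∂h/∂y = [(-35)·(-0.49) − 50·(+0.64)] / 1650 = -0.009000
|∇h| = √(-0.008000² + -0.009000²) = 0.01204
Seepage velocity v = K·i/n = 0.1 × 0.01204 / 0.4 = 0.00301 m/day.
t = 750 / 0.00301 = 2.492e+05 days = 682 years.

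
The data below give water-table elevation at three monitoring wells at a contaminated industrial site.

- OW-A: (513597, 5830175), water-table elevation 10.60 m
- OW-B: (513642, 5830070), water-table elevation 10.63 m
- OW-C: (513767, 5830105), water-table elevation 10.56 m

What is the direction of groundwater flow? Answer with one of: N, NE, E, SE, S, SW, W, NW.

With h = a·x + b·y + c and OW-A as origin, the differences give:
  45·a + (-105)·b = +0.03
  170·a + (-70)·b = -0.04
Eliminate b (×(-70) and ×(-105), subtract): 14700·a = -6.300 → a = ∂h/∂x = -0.0004286
Back-substitute: b = ∂h/∂y = -0.0004694.
Flow = −∇h = (+0.0004286 east, +0.0004694 north), which points northeast.

NE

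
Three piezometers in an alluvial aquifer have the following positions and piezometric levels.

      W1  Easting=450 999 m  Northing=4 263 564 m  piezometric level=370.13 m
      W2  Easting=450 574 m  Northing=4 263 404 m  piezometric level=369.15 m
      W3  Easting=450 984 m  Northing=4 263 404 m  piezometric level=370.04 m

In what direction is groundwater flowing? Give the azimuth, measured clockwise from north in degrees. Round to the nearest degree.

261°

With h = a·x + b·y + c and W1 as origin, the differences give:
  (-425)·a + (-160)·b = -0.98
  (-15)·a + (-160)·b = -0.09
Eliminate b (×(-160) and ×(-160), subtract): 65600·a = 142.400 → a = ∂h/∂x = +0.002171
Back-substitute: b = ∂h/∂y = +0.0003590.
Flow direction (−∇h) has components (-0.002171 E, -0.0003590 N).
Azimuth = atan2(E, N) = atan2(-0.002171, -0.0003590) = 260.6° ≈ 261°.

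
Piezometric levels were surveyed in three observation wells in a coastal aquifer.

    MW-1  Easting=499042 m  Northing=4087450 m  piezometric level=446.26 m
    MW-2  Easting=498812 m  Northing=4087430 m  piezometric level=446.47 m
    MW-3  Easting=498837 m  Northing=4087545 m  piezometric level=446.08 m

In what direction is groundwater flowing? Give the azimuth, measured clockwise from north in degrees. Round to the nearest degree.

011°

Three-point gradient (reference MW-1): Δ to MW-2 = (-230, -20, +0.21), Δ to MW-3 = (-205, 95, -0.18).
∂h/∂x = -0.0006301, ∂h/∂y = -0.003254 (det = -25950).
Flow direction (−∇h) has components (+0.0006301 E, +0.003254 N).
Azimuth = atan2(E, N) = atan2(+0.0006301, +0.003254) = 11.0° ≈ 011°.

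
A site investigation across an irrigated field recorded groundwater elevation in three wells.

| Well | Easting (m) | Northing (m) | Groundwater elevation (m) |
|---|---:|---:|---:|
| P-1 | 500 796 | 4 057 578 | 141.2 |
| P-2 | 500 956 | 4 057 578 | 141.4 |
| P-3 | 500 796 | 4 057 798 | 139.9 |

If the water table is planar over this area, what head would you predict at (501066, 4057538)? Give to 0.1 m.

∂h/∂x = (141.4 − 141.2) / (500956 − 500796) = +0.001250
∂h/∂y = (139.9 − 141.2) / (4057798 − 4057578) = -0.005909
h(501066, 4057538) = 141.2 + (+0.001250)·(270) + (-0.005909)·(-40) = 141.2 +0.338 +0.236 = 141.774 m.

141.8 m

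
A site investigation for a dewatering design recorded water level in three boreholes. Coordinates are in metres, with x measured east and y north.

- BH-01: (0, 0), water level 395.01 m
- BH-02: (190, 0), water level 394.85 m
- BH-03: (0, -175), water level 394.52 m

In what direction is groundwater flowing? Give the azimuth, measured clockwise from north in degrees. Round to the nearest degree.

∂h/∂x = (394.85 − 395.01) / (190 − 0) = -0.0008421
∂h/∂y = (394.52 − 395.01) / (-175 − 0) = +0.002800
Flow direction (−∇h) has components (+0.0008421 E, -0.002800 N).
Azimuth = atan2(E, N) = atan2(+0.0008421, -0.002800) = 163.3° ≈ 163°.

163°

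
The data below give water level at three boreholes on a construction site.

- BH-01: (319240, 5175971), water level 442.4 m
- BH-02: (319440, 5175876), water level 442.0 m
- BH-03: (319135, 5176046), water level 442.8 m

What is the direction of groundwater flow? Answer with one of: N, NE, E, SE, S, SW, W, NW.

S

With h = a·x + b·y + c and BH-01 as origin, the differences give:
  200·a + (-95)·b = -0.4
  (-105)·a + 75·b = +0.4
Eliminate b (×75 and ×(-95), subtract): 5025·a = 8.00 → a = ∂h/∂x = +0.001592
Back-substitute: b = ∂h/∂y = +0.007562.
Flow = −∇h = (-0.001592 east, -0.007562 north), which points south.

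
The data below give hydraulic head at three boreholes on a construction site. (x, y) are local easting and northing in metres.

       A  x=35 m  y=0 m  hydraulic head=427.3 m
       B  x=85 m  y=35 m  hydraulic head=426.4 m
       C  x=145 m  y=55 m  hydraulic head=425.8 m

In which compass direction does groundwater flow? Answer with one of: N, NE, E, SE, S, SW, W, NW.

N

Differences from A: to B (Δx, Δy, Δh) = (50, 35, -0.9); to C = (110, 55, -1.5).
Solve a·Δx + b·Δy = Δh: det = 50·55 − 110·35 = -1100.
∂h/∂x = [(-0.9)·55 − (-1.5)·35] / -1100 = -0.002727
∂h/∂y = [50·(-1.5) − 110·(-0.9)] / -1100 = -0.02182
Flow = −∇h = (+0.002727 east, +0.02182 north), which points north.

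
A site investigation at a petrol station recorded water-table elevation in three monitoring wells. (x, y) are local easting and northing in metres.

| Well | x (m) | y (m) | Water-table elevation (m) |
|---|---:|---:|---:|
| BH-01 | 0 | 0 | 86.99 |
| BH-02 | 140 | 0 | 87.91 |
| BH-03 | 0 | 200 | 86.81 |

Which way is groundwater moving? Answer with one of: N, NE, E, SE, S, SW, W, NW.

∂h/∂x = (87.91 − 86.99) / (140 − 0) = +0.006571
∂h/∂y = (86.81 − 86.99) / (200 − 0) = -0.0009000
Flow = −∇h = (-0.006571 east, +0.0009000 north), which points west.

W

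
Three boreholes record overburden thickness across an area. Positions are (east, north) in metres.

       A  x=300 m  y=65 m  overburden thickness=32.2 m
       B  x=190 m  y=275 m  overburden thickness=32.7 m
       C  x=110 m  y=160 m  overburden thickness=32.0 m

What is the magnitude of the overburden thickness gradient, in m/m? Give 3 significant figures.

0.00500 m/m

With d = a·x + b·y + c and A as origin, the differences give:
  (-110)·a + 210·b = +0.5
  (-190)·a + 95·b = -0.2
Eliminate b (×95 and ×210, subtract): 29450·a = 89.50 → a = ∂d/∂x = +0.003039
Back-substitute: b = ∂d/∂y = +0.003973.
|∇f| = √(0.003039² + 0.003973²) = 0.005002 m/m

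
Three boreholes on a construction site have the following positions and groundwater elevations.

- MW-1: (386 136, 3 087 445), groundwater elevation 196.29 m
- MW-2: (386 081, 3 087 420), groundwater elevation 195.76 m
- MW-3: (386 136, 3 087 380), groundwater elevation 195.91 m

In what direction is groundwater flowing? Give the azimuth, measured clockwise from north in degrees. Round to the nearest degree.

Three-point gradient (reference MW-1): Δ to MW-2 = (-55, -25, -0.53), Δ to MW-3 = (0, -65, -0.38).
∂h/∂x = +0.006979, ∂h/∂y = +0.005846 (det = 3575).
Flow direction (−∇h) has components (-0.006979 E, -0.005846 N).
Azimuth = atan2(E, N) = atan2(-0.006979, -0.005846) = 230.0° ≈ 230°.

230°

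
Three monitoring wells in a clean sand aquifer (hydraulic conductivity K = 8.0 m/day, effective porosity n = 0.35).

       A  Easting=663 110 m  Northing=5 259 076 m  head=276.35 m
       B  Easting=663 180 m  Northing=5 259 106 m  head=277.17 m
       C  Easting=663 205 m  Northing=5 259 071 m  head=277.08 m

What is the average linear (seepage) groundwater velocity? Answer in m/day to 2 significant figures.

With h = a·x + b·y + c and A as origin, the differences give:
  70·a + 30·b = +0.82
  95·a + (-5)·b = +0.73
Eliminate b (×(-5) and ×30, subtract): -3200·a = -26.000 → a = ∂h/∂x = +0.008125
Back-substitute: b = ∂h/∂y = +0.008375.
|∇h| = √(0.008125² + 0.008375²) = 0.01167
Seepage velocity v = K·i/n = 8.0 × 0.01167 / 0.35 = 0.2667 m/day.

0.27 m/day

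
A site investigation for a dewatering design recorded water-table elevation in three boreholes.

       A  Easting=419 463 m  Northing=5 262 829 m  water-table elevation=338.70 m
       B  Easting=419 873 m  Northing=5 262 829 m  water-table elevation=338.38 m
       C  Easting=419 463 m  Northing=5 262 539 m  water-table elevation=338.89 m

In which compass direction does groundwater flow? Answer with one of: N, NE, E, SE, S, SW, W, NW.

∂h/∂x = (338.38 − 338.70) / (419873 − 419463) = -0.0007805
∂h/∂y = (338.89 − 338.70) / (5262539 − 5262829) = -0.0006552
Flow = −∇h = (+0.0007805 east, +0.0006552 north), which points northeast.

NE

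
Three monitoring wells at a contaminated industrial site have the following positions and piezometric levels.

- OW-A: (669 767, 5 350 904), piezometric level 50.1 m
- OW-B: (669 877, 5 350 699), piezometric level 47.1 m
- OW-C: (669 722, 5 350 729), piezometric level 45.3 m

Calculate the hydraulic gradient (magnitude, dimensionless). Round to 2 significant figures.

Taking OW-A as reference: OW-B−OW-A = (110, -205, -3.0); OW-C−OW-A = (-45, -175, -4.8).
Solve a·Δx + b·Δy = Δh: det = 110·(-175) − (-45)·(-205) = -28475.
∂h/∂x = [(-3.0)·(-175) − (-4.8)·(-205)] / -28475 = +0.01612
∂h/∂y = [110·(-4.8) − (-45)·(-3.0)] / -28475 = +0.02328
|∇h| = √(0.01612² + 0.02328²) = 0.02832

0.028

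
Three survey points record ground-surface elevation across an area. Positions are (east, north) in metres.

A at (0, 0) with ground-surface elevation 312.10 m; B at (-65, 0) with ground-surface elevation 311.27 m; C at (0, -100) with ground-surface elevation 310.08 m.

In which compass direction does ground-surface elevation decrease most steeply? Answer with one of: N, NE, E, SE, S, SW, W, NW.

SW

∂z/∂x = (311.27 − 312.10) / (-65 − 0) = +0.01277
∂z/∂y = (310.08 − 312.10) / (-100 − 0) = +0.02020
Steepest decrease is along −∇f = (-0.01277 E, -0.02020 N) → southwest.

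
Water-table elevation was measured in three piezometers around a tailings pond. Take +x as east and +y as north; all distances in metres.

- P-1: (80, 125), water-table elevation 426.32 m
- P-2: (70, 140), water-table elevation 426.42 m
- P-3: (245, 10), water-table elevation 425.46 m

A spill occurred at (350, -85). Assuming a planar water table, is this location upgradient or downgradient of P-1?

With h = a·x + b·y + c and P-1 as origin, the differences give:
  (-10)·a + 15·b = +0.10
  165·a + (-115)·b = -0.86
Eliminate b (×(-115) and ×15, subtract): -1325·a = 1.400 → a = ∂h/∂x = -0.001057
Back-substitute: b = ∂h/∂y = +0.005962.
Head at (350, -85) = 426.32 + (-0.001057)·(270) + (+0.005962)·(-210) = 424.78 m.
That is lower than the 426.32 m at P-1, so the point is downgradient.

downgradient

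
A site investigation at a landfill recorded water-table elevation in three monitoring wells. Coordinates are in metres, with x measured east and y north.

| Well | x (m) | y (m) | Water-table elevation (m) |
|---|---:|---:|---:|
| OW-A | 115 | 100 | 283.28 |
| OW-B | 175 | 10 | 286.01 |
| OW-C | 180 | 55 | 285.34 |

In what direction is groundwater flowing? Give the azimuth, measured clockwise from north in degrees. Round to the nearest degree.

311°

Differences from OW-A: to OW-B (Δx, Δy, Δh) = (60, -90, +2.73); to OW-C = (65, -45, +2.06).
Solve a·Δx + b·Δy = Δh: det = 60·(-45) − 65·(-90) = 3150.
∂h/∂x = [(+2.73)·(-45) − (+2.06)·(-90)] / 3150 = +0.01986
∂h/∂y = [60·(+2.06) − 65·(+2.73)] / 3150 = -0.01710
Flow direction (−∇h) has components (-0.01986 E, +0.01710 N).
Azimuth = atan2(E, N) = atan2(-0.01986, +0.01710) = 310.7° ≈ 311°.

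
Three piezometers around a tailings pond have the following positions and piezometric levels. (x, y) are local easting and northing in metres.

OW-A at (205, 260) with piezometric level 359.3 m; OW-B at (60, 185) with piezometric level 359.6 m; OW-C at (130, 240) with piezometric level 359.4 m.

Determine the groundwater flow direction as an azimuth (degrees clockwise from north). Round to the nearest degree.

Taking OW-A as reference: OW-B−OW-A = (-145, -75, +0.3); OW-C−OW-A = (-75, -20, +0.1).
Solve a·Δx + b·Δy = Δh: det = (-145)·(-20) − (-75)·(-75) = -2725.
∂h/∂x = [(+0.3)·(-20) − (+0.1)·(-75)] / -2725 = -0.0005505
∂h/∂y = [(-145)·(+0.1) − (-75)·(+0.3)] / -2725 = -0.002936
Flow direction (−∇h) has components (+0.0005505 E, +0.002936 N).
Azimuth = atan2(E, N) = atan2(+0.0005505, +0.002936) = 10.6° ≈ 011°.

011°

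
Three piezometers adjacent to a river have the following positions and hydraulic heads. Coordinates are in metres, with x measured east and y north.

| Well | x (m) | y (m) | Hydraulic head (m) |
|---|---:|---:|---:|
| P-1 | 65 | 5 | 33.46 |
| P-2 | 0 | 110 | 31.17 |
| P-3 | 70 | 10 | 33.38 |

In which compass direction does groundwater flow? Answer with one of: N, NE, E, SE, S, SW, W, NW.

Three-point gradient (reference P-1): Δ to P-2 = (-65, 105, -2.29), Δ to P-3 = (5, 5, -0.08).
∂h/∂x = +0.003588, ∂h/∂y = -0.01959 (det = -850).
Flow = −∇h = (-0.003588 east, +0.01959 north), which points north.

N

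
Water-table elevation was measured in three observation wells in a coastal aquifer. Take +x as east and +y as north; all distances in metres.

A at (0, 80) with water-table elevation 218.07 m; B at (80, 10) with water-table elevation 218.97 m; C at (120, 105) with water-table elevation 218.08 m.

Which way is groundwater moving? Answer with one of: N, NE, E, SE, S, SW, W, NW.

Differences from A: to B (Δx, Δy, Δh) = (80, -70, +0.90); to C = (120, 25, +0.01).
Determinant of the coordinate differences = 80·25 − 120·(-70) = 10400.
∂h/∂x = [(+0.90)·25 − (+0.01)·(-70)] / 10400 = +0.002231
∂h/∂y = [80·(+0.01) − 120·(+0.90)] / 10400 = -0.01031
Flow = −∇h = (-0.002231 east, +0.01031 north), which points north.

N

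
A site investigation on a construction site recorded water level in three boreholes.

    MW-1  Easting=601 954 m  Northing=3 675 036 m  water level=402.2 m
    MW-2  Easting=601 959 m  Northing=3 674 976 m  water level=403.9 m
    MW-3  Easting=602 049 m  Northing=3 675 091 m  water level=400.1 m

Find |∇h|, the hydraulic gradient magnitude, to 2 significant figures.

0.029

With h = a·x + b·y + c and MW-1 as origin, the differences give:
  5·a + (-60)·b = +1.7
  95·a + 55·b = -2.1
Eliminate b (×55 and ×(-60), subtract): 5975·a = -32.50 → a = ∂h/∂x = -0.005439
Back-substitute: b = ∂h/∂y = -0.02879.
|∇h| = √(-0.005439² + -0.02879²) = 0.0293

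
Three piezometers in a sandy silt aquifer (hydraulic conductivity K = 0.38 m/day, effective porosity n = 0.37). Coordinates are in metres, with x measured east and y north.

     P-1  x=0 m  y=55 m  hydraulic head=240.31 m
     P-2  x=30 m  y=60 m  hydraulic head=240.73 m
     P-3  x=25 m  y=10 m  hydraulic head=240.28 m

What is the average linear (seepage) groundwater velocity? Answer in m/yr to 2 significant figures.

5.6 m/yr

Three-point gradient (reference P-1): Δ to P-2 = (30, 5, +0.42), Δ to P-3 = (25, -45, -0.03).
∂h/∂x = +0.01271, ∂h/∂y = +0.007729 (det = -1475).
|∇h| = √(0.01271² + 0.007729²) = 0.01488
Seepage velocity v = K·i/n = 0.38 × 0.01488 / 0.37 = 0.01528 m/day = 5.581 m/yr.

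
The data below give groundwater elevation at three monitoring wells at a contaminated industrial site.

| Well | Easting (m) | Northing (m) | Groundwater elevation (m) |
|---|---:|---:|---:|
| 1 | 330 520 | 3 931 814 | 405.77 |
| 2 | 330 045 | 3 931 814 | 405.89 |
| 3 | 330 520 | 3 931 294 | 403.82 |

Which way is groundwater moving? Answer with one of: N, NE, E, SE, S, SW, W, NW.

S

∂h/∂x = (405.89 − 405.77) / (330045 − 330520) = -0.0002526
∂h/∂y = (403.82 − 405.77) / (3931294 − 3931814) = +0.003750
Flow = −∇h = (+0.0002526 east, -0.003750 north), which points south.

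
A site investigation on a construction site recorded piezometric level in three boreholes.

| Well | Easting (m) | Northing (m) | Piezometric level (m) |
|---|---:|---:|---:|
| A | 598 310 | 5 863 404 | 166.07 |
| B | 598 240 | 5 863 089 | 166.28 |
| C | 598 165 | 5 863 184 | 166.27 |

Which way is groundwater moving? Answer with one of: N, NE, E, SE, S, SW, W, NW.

Taking A as reference: B−A = (-70, -315, +0.21); C−A = (-145, -220, +0.20).
Solve a·Δx + b·Δy = Δh: det = (-70)·(-220) − (-145)·(-315) = -30275.
∂h/∂x = [(+0.21)·(-220) − (+0.20)·(-315)] / -30275 = -0.0005549
∂h/∂y = [(-70)·(+0.20) − (-145)·(+0.21)] / -30275 = -0.0005434
Flow = −∇h = (+0.0005549 east, +0.0005434 north), which points northeast.

NE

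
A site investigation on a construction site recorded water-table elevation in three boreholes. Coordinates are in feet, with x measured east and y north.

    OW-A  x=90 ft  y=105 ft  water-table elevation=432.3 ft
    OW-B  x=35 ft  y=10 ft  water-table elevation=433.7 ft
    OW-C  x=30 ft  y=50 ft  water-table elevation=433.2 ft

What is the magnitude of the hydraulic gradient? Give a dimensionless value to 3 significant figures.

Differences from OW-A: to OW-B (Δx, Δy, Δh) = (-55, -95, +1.4); to OW-C = (-60, -55, +0.9).
Solve a·Δx + b·Δy = Δh: det = (-55)·(-55) − (-60)·(-95) = -2675.
∂h/∂x = [(+1.4)·(-55) − (+0.9)·(-95)] / -2675 = -0.003178
∂h/∂y = [(-55)·(+0.9) − (-60)·(+1.4)] / -2675 = -0.01290
|∇h| = √(-0.003178² + -0.01290²) = 0.01329

0.0133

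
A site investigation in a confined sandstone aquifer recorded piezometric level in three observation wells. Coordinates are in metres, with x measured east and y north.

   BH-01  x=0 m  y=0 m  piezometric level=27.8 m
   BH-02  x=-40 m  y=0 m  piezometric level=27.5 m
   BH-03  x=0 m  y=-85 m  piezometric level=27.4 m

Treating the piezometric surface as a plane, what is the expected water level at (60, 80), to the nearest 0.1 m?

28.6 m

∂h/∂x = (27.5 − 27.8) / (-40 − 0) = +0.007500
∂h/∂y = (27.4 − 27.8) / (-85 − 0) = +0.004706
h(60, 80) = 27.8 + (+0.007500)·(60) + (+0.004706)·(80) = 27.8 +0.450 +0.376 = 28.626 m.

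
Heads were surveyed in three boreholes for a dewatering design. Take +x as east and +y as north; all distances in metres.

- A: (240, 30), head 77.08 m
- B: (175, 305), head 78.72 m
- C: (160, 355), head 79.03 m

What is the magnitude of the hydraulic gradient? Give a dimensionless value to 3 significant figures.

With h = a·x + b·y + c and A as origin, the differences give:
  (-65)·a + 275·b = +1.64
  (-80)·a + 325·b = +1.95
Eliminate b (×325 and ×275, subtract): 875·a = -3.250 → a = ∂h/∂x = -0.003714
Back-substitute: b = ∂h/∂y = +0.005086.
|∇h| = √(-0.003714² + 0.005086²) = 0.006298

0.00630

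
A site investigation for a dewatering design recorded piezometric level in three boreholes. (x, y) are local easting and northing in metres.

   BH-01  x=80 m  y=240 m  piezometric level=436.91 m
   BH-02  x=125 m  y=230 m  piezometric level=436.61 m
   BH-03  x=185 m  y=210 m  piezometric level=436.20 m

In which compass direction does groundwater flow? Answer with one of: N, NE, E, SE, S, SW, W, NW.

E

Differences from BH-01: to BH-02 (Δx, Δy, Δh) = (45, -10, -0.30); to BH-03 = (105, -30, -0.71).
Determinant of the coordinate differences = 45·(-30) − 105·(-10) = -300.
∂h/∂x = [(-0.30)·(-30) − (-0.71)·(-10)] / -300 = -0.006333
∂h/∂y = [45·(-0.71) − 105·(-0.30)] / -300 = +0.001500
Flow = −∇h = (+0.006333 east, -0.001500 north), which points east.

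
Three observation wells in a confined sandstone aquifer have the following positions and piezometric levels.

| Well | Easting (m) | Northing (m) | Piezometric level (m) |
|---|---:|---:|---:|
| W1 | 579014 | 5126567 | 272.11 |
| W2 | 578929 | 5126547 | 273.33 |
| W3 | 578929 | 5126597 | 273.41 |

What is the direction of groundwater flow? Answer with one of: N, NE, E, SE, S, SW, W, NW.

Taking W1 as reference: W2−W1 = (-85, -20, +1.22); W3−W1 = (-85, 30, +1.30).
Determinant of the coordinate differences = (-85)·30 − (-85)·(-20) = -4250.
∂h/∂x = [(+1.22)·30 − (+1.30)·(-20)] / -4250 = -0.01473
∂h/∂y = [(-85)·(+1.30) − (-85)·(+1.22)] / -4250 = +0.001600
Flow = −∇h = (+0.01473 east, -0.001600 north), which points east.

E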